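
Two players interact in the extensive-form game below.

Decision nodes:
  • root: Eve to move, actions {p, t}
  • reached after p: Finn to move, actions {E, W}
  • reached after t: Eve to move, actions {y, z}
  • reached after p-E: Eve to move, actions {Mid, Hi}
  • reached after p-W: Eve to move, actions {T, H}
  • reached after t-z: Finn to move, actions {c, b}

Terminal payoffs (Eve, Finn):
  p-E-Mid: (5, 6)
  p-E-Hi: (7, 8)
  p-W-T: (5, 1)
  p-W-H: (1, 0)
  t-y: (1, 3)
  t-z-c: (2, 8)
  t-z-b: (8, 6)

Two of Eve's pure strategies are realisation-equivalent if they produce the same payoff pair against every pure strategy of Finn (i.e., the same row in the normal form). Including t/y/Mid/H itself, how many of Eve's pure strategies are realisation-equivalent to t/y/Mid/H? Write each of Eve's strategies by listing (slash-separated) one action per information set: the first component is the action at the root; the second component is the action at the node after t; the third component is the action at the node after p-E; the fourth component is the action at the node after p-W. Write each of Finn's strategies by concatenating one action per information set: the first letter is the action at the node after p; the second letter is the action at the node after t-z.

Row for t/y/Mid/H (columns Ec, Eb, Wc, Wb): (1,3) (1,3) (1,3) (1,3).
Under t/y/Mid/H, Eve's choice at the node after p-E and at the node after p-W can never be reached regardless of what Finn does, so varying those choices leaves every outcome unchanged.
Holding the reachable choices fixed and varying the unreachable ones freely already gives 2 × 2 = 4 equivalent strategies.
No other strategy reproduces this row, so those 4 are the full class: t/y/Mid/T, t/y/Mid/H, t/y/Hi/T, t/y/Hi/H.

4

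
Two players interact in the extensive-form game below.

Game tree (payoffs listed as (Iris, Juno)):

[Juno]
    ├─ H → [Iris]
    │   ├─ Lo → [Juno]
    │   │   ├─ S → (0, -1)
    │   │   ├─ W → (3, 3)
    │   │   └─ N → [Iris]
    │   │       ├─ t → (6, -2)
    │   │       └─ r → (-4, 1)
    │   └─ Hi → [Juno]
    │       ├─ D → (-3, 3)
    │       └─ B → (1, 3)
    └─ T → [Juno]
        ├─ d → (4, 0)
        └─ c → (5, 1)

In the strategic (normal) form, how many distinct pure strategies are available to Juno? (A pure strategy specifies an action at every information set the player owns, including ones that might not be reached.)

Juno owns the root with actions {H, T} — two choices.
Juno owns the node after T with actions {d, c} — two choices.
Juno owns the node after H-Lo with actions {S, W, N} — three choices.
Juno owns the node after H-Hi with actions {D, B} — two choices.
A pure strategy fixes one action at each information set independently, so the count is the product 2 × 2 × 3 × 2 = 24.

24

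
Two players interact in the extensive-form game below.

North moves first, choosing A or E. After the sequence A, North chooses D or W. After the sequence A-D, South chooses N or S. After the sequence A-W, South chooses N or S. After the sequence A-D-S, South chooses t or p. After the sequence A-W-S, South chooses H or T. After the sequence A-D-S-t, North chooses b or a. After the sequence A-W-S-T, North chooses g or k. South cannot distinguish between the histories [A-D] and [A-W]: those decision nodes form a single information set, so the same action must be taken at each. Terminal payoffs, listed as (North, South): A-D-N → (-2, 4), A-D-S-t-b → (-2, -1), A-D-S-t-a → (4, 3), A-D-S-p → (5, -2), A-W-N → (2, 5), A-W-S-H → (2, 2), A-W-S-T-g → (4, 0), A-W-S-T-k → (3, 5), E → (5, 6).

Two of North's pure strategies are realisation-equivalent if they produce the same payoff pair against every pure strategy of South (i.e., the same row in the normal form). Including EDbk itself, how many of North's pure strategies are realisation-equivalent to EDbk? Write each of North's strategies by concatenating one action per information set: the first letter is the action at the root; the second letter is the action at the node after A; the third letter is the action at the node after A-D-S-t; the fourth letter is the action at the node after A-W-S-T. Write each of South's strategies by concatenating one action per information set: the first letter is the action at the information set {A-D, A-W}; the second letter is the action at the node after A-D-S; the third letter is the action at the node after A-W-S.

8

Row for EDbk (columns NtH, NtT, NpH, NpT, StH, StT, SpH, SpT): (5,6) (5,6) (5,6) (5,6) (5,6) (5,6) (5,6) (5,6).
Under EDbk, North's choice at the node after A and at the node after A-D-S-t and at the node after A-W-S-T can never be reached regardless of what South does, so varying those choices leaves every outcome unchanged.
Holding the reachable choices fixed and varying the unreachable ones freely already gives 2 × 2 × 2 = 8 equivalent strategies.
No other strategy reproduces this row, so those 8 are the full class: EDbg, EDbk, EDag, EDak, EWbg, EWbk, EWag, EWak.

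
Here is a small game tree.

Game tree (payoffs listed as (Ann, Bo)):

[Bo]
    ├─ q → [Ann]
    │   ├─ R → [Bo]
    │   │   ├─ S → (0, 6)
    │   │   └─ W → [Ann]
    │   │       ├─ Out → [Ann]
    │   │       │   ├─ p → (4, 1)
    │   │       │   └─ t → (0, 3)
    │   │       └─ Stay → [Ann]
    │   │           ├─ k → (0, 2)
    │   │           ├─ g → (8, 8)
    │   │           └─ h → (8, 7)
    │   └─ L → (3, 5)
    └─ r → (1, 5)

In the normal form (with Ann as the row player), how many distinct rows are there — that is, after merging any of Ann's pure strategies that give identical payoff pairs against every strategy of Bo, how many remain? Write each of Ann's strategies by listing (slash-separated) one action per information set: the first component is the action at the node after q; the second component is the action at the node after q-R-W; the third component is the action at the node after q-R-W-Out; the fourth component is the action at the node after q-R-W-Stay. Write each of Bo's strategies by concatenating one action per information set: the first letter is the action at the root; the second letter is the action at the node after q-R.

Ann has 24 pure strategies: R/Out/p/k, R/Out/p/g, R/Out/p/h, R/Out/t/k, R/Out/t/g, R/Out/t/h, R/Stay/p/k, R/Stay/p/g, R/Stay/p/h, R/Stay/t/k, R/Stay/t/g, R/Stay/t/h, L/Out/p/k, L/Out/p/g, L/Out/p/h, L/Out/t/k, L/Out/t/g, L/Out/t/h, L/Stay/p/k, L/Stay/p/g, L/Stay/p/h, L/Stay/t/k, L/Stay/t/g, L/Stay/t/h. Columns: qS, qW, rS, rW.
{R/Out/p/k, R/Out/p/g, R/Out/p/h} → row (0,6) (4,1) (1,5) (1,5)
{R/Out/t/k, R/Out/t/g, R/Out/t/h} → row (0,6) (0,3) (1,5) (1,5)
{R/Stay/p/k, R/Stay/t/k} → row (0,6) (0,2) (1,5) (1,5)
{R/Stay/p/g, R/Stay/t/g} → row (0,6) (8,8) (1,5) (1,5)
{R/Stay/p/h, R/Stay/t/h} → row (0,6) (8,7) (1,5) (1,5)
{L/Out/p/k, L/Out/p/g, L/Out/p/h, L/Out/t/k, L/Out/t/g, L/Out/t/h, L/Stay/p/k, L/Stay/p/g, L/Stay/p/h, L/Stay/t/k, L/Stay/t/g, L/Stay/t/h} → row (3,5) (3,5) (1,5) (1,5)
That's 6 distinct rows out of 24 strategies.

6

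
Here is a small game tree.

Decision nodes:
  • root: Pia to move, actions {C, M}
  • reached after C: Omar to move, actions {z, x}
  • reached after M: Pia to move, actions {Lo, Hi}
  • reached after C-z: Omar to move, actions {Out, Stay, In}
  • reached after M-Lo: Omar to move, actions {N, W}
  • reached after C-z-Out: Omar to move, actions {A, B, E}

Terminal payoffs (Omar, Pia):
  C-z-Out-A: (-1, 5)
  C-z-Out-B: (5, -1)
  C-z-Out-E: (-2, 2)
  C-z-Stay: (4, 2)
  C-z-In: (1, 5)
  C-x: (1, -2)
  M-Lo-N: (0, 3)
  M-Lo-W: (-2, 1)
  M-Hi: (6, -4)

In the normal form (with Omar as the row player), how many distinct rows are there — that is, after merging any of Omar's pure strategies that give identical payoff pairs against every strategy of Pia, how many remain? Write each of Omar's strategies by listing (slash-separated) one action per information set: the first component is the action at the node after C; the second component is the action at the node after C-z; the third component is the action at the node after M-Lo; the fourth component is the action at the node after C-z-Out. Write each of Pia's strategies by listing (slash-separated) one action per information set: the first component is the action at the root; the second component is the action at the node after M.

12

Omar has 36 pure strategies: z/Out/N/A, z/Out/N/B, z/Out/N/E, z/Out/W/A, z/Out/W/B, z/Out/W/E, z/Stay/N/A, z/Stay/N/B, z/Stay/N/E, z/Stay/W/A, z/Stay/W/B, z/Stay/W/E, z/In/N/A, z/In/N/B, z/In/N/E, z/In/W/A, z/In/W/B, z/In/W/E, x/Out/N/A, x/Out/N/B, x/Out/N/E, x/Out/W/A, x/Out/W/B, x/Out/W/E, x/Stay/N/A, x/Stay/N/B, x/Stay/N/E, x/Stay/W/A, x/Stay/W/B, x/Stay/W/E, x/In/N/A, x/In/N/B, x/In/N/E, x/In/W/A, x/In/W/B, x/In/W/E. Columns: C/Lo, C/Hi, M/Lo, M/Hi.
{z/Out/N/A} → row (-1,5) (-1,5) (0,3) (6,-4)
{z/Out/N/B} → row (5,-1) (5,-1) (0,3) (6,-4)
{z/Out/N/E} → row (-2,2) (-2,2) (0,3) (6,-4)
{z/Out/W/A} → row (-1,5) (-1,5) (-2,1) (6,-4)
{z/Out/W/B} → row (5,-1) (5,-1) (-2,1) (6,-4)
{z/Out/W/E} → row (-2,2) (-2,2) (-2,1) (6,-4)
{z/Stay/N/A, z/Stay/N/B, z/Stay/N/E} → row (4,2) (4,2) (0,3) (6,-4)
{z/Stay/W/A, z/Stay/W/B, z/Stay/W/E} → row (4,2) (4,2) (-2,1) (6,-4)
{z/In/N/A, z/In/N/B, z/In/N/E} → row (1,5) (1,5) (0,3) (6,-4)
{z/In/W/A, z/In/W/B, z/In/W/E} → row (1,5) (1,5) (-2,1) (6,-4)
{x/Out/N/A, x/Out/N/B, x/Out/N/E, x/Stay/N/A, x/Stay/N/B, x/Stay/N/E, x/In/N/A, x/In/N/B, x/In/N/E} → row (1,-2) (1,-2) (0,3) (6,-4)
{x/Out/W/A, x/Out/W/B, x/Out/W/E, x/Stay/W/A, x/Stay/W/B, x/Stay/W/E, x/In/W/A, x/In/W/B, x/In/W/E} → row (1,-2) (1,-2) (-2,1) (6,-4)
That's 12 distinct rows out of 36 strategies.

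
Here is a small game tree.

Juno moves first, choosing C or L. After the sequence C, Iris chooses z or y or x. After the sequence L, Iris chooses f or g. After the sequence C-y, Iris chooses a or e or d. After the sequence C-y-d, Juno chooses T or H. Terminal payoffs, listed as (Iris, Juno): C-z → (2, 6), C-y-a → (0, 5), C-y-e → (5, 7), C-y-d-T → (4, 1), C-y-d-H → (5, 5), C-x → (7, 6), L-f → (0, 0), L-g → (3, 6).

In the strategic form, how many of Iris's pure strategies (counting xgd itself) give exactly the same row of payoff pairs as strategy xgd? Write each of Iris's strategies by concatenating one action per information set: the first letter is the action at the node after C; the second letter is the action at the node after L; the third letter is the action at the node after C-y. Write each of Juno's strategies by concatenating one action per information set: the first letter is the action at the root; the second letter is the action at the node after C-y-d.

3

Row for xgd (columns CT, CH, LT, LH): (7,6) (7,6) (3,6) (3,6).
Under xgd, Iris's choice at the node after C-y can never be reached regardless of what Juno does, so varying those choices leaves every outcome unchanged.
Holding the reachable choices fixed and varying the unreachable one freely already gives 3 equivalent strategies.
No other strategy reproduces this row, so those 3 are the full class: xga, xge, xgd.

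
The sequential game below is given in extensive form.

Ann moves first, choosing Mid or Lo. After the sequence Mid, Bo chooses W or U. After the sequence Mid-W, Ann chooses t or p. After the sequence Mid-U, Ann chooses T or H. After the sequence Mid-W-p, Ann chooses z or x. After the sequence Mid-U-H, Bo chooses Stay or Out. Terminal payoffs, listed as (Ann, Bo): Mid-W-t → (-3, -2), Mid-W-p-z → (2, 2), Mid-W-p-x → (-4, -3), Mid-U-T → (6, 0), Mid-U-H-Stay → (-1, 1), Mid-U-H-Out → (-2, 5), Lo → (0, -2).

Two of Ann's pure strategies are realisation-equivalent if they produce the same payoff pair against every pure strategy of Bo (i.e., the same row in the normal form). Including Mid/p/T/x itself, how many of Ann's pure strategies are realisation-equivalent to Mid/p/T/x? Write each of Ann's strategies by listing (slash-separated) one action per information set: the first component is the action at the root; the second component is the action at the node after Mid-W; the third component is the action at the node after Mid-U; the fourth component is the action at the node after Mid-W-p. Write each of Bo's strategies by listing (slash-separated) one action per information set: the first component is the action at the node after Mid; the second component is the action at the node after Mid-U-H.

Row for Mid/p/T/x (columns W/Stay, W/Out, U/Stay, U/Out): (-4,-3) (-4,-3) (6,0) (6,0).
Every one of Ann's information sets is on the play path for some reply by Bo when Ann follows Mid/p/T/x.
Changing the action at any of them therefore changes at least one column, so only Mid/p/T/x itself gives this row.

1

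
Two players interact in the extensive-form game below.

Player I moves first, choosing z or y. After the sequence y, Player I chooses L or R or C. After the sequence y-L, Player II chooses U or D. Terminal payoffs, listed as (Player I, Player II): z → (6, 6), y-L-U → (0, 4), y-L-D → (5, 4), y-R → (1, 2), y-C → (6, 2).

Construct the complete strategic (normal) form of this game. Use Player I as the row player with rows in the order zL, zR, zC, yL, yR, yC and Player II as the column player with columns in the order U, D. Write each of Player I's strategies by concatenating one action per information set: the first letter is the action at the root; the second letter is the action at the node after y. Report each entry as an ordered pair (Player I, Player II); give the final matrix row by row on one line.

Row zL: U→(6,6), D→(6,6)
Row zR: U→(6,6), D→(6,6)
Row zC: U→(6,6), D→(6,6)
Row yL: U→(0,4), D→(5,4)
Row yR: U→(1,2), D→(1,2)
Row yC: U→(6,2), D→(6,2)

zL: (6,6) (6,6) | zR: (6,6) (6,6) | zC: (6,6) (6,6) | yL: (0,4) (5,4) | yR: (1,2) (1,2) | yC: (6,2) (6,2)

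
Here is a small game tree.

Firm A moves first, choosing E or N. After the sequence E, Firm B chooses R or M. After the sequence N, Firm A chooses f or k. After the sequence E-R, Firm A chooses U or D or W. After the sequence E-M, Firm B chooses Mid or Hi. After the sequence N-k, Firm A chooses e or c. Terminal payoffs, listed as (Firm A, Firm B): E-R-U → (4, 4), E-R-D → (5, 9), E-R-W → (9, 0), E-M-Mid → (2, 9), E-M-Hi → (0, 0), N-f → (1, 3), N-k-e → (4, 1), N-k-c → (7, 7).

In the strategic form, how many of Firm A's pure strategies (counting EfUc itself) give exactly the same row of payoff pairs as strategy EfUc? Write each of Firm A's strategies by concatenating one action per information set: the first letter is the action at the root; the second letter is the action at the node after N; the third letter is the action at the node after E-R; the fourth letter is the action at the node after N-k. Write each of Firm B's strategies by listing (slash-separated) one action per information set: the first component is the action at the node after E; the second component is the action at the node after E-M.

4

Row for EfUc (columns R/Mid, R/Hi, M/Mid, M/Hi): (4,4) (4,4) (2,9) (0,0).
Under EfUc, Firm A's choice at the node after N and at the node after N-k can never be reached regardless of what Firm B does, so varying those choices leaves every outcome unchanged.
Holding the reachable choices fixed and varying the unreachable ones freely already gives 2 × 2 = 4 equivalent strategies.
No other strategy reproduces this row, so those 4 are the full class: EfUe, EfUc, EkUe, EkUc.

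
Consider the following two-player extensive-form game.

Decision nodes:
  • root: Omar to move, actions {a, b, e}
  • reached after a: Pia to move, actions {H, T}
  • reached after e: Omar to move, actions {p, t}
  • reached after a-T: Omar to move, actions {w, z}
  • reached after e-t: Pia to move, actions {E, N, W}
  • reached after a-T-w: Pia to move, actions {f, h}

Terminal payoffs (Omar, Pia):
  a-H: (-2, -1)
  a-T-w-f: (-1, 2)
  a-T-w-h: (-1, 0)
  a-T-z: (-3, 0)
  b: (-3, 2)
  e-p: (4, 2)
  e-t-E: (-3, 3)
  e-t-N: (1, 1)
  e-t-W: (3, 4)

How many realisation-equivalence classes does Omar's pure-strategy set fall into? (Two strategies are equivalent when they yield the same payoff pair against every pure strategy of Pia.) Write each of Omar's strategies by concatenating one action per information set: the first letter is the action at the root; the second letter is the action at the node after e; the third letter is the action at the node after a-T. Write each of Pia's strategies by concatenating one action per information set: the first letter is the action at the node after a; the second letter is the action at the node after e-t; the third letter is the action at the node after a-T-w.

Omar has 12 pure strategies: apw, apz, atw, atz, bpw, bpz, btw, btz, epw, epz, etw, etz. Columns: HEf, HEh, HNf, HNh, HWf, HWh, TEf, TEh, TNf, TNh, TWf, TWh.
{apw, atw} → row (-2,-1) (-2,-1) (-2,-1) (-2,-1) (-2,-1) (-2,-1) (-1,2) (-1,0) (-1,2) (-1,0) (-1,2) (-1,0)
{apz, atz} → row (-2,-1) (-2,-1) (-2,-1) (-2,-1) (-2,-1) (-2,-1) (-3,0) (-3,0) (-3,0) (-3,0) (-3,0) (-3,0)
{bpw, bpz, btw, btz} → row (-3,2) (-3,2) (-3,2) (-3,2) (-3,2) (-3,2) (-3,2) (-3,2) (-3,2) (-3,2) (-3,2) (-3,2)
{epw, epz} → row (4,2) (4,2) (4,2) (4,2) (4,2) (4,2) (4,2) (4,2) (4,2) (4,2) (4,2) (4,2)
{etw, etz} → row (-3,3) (-3,3) (1,1) (1,1) (3,4) (3,4) (-3,3) (-3,3) (1,1) (1,1) (3,4) (3,4)
That's 5 distinct rows out of 12 strategies.

5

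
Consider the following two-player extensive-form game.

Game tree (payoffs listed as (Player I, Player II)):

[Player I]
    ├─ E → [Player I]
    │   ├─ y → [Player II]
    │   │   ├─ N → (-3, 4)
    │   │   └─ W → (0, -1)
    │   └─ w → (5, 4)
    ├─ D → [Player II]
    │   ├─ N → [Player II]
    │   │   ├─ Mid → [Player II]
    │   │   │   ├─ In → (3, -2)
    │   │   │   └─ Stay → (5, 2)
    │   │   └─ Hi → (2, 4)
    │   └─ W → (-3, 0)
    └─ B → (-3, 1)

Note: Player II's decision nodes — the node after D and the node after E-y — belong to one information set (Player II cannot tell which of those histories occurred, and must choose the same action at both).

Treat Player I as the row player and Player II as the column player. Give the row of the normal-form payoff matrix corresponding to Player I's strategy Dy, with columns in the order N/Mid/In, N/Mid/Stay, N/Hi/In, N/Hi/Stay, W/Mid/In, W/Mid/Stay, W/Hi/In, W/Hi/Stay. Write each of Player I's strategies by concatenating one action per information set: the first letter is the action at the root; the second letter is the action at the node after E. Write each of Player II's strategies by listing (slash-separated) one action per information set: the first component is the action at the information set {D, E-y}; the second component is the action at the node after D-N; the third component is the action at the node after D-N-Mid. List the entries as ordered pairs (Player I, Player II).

vs N/Mid/In: Player I plays D → Player II plays N at [D] → Player II plays Mid at [D-N] → Player II plays In at [D-N-Mid] → (3, -2)
vs N/Mid/Stay: Player I plays D → Player II plays N at [D] → Player II plays Mid at [D-N] → Player II plays Stay at [D-N-Mid] → (5, 2)
vs N/Hi/In: Player I plays D → Player II plays N at [D] → Player II plays Hi at [D-N] → (2, 4)
vs N/Hi/Stay: Player I plays D → Player II plays N at [D] → Player II plays Hi at [D-N] → (2, 4)
vs W/Mid/In: Player I plays D → Player II plays W at [D] → (-3, 0)
vs W/Mid/Stay: Player I plays D → Player II plays W at [D] → (-3, 0)
vs W/Hi/In: Player I plays D → Player II plays W at [D] → (-3, 0)
vs W/Hi/Stay: Player I plays D → Player II plays W at [D] → (-3, 0)

(3,-2) (5,2) (2,4) (2,4) (-3,0) (-3,0) (-3,0) (-3,0)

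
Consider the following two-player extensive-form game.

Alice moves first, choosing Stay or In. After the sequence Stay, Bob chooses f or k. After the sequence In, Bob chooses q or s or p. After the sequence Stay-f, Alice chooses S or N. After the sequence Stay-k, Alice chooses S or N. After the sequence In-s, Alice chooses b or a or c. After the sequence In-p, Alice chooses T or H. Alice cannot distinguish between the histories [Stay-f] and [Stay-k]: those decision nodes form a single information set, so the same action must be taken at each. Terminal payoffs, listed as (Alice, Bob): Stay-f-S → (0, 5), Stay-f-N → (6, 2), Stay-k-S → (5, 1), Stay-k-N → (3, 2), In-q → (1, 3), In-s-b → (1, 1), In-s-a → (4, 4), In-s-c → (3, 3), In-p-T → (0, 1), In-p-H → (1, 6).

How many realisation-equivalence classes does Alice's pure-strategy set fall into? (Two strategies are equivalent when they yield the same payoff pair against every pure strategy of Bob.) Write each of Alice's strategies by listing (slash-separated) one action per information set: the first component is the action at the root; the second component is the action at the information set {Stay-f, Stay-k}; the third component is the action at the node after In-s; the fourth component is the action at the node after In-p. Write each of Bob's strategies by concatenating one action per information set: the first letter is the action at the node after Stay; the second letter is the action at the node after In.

8

Alice has 24 pure strategies: Stay/S/b/T, Stay/S/b/H, Stay/S/a/T, Stay/S/a/H, Stay/S/c/T, Stay/S/c/H, Stay/N/b/T, Stay/N/b/H, Stay/N/a/T, Stay/N/a/H, Stay/N/c/T, Stay/N/c/H, In/S/b/T, In/S/b/H, In/S/a/T, In/S/a/H, In/S/c/T, In/S/c/H, In/N/b/T, In/N/b/H, In/N/a/T, In/N/a/H, In/N/c/T, In/N/c/H. Columns: fq, fs, fp, kq, ks, kp.
{Stay/S/b/T, Stay/S/b/H, Stay/S/a/T, Stay/S/a/H, Stay/S/c/T, Stay/S/c/H} → row (0,5) (0,5) (0,5) (5,1) (5,1) (5,1)
{Stay/N/b/T, Stay/N/b/H, Stay/N/a/T, Stay/N/a/H, Stay/N/c/T, Stay/N/c/H} → row (6,2) (6,2) (6,2) (3,2) (3,2) (3,2)
{In/S/b/T, In/N/b/T} → row (1,3) (1,1) (0,1) (1,3) (1,1) (0,1)
{In/S/b/H, In/N/b/H} → row (1,3) (1,1) (1,6) (1,3) (1,1) (1,6)
{In/S/a/T, In/N/a/T} → row (1,3) (4,4) (0,1) (1,3) (4,4) (0,1)
{In/S/a/H, In/N/a/H} → row (1,3) (4,4) (1,6) (1,3) (4,4) (1,6)
{In/S/c/T, In/N/c/T} → row (1,3) (3,3) (0,1) (1,3) (3,3) (0,1)
{In/S/c/H, In/N/c/H} → row (1,3) (3,3) (1,6) (1,3) (3,3) (1,6)
That's 8 distinct rows out of 24 strategies.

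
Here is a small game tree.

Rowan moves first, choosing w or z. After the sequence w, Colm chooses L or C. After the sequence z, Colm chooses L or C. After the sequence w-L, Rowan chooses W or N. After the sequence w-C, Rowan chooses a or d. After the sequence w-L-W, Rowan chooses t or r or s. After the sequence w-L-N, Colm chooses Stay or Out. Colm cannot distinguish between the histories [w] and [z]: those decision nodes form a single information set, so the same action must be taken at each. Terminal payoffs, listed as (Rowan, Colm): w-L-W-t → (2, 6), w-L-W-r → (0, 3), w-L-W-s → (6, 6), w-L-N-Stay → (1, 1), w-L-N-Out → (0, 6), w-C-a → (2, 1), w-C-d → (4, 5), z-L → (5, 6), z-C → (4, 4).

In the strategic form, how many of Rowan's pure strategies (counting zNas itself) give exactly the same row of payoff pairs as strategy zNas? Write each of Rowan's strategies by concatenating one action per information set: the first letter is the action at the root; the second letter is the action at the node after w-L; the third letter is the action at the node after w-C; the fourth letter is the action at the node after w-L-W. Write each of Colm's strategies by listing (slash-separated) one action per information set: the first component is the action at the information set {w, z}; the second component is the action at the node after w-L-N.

Row for zNas (columns L/Stay, L/Out, C/Stay, C/Out): (5,6) (5,6) (4,4) (4,4).
Under zNas, Rowan's choice at the node after w-L and at the node after w-C and at the node after w-L-W can never be reached regardless of what Colm does, so varying those choices leaves every outcome unchanged.
Holding the reachable choices fixed and varying the unreachable ones freely already gives 2 × 2 × 3 = 12 equivalent strategies.
No other strategy reproduces this row, so those 12 are the full class: zWat, zWar, zWas, zWdt, zWdr, zWds, zNat, zNar, zNas, zNdt, zNdr, zNds.

12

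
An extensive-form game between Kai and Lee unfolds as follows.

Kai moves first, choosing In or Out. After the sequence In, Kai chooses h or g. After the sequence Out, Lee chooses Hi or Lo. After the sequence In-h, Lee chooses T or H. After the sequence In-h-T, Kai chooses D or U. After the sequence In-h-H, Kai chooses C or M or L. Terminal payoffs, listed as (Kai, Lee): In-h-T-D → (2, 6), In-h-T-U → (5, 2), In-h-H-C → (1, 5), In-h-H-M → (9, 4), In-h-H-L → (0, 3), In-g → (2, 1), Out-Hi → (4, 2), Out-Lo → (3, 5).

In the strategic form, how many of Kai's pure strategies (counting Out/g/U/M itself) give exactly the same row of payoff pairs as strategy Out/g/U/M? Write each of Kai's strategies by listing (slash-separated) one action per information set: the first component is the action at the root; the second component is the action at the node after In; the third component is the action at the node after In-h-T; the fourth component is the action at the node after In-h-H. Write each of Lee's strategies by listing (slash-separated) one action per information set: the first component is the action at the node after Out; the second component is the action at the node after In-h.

Row for Out/g/U/M (columns Hi/T, Hi/H, Lo/T, Lo/H): (4,2) (4,2) (3,5) (3,5).
Under Out/g/U/M, Kai's choice at the node after In and at the node after In-h-T and at the node after In-h-H can never be reached regardless of what Lee does, so varying those choices leaves every outcome unchanged.
Holding the reachable choices fixed and varying the unreachable ones freely already gives 2 × 2 × 3 = 12 equivalent strategies.
No other strategy reproduces this row, so those 12 are the full class: Out/h/D/C, Out/h/D/M, Out/h/D/L, Out/h/U/C, Out/h/U/M, Out/h/U/L, Out/g/D/C, Out/g/D/M, Out/g/D/L, Out/g/U/C, Out/g/U/M, Out/g/U/L.

12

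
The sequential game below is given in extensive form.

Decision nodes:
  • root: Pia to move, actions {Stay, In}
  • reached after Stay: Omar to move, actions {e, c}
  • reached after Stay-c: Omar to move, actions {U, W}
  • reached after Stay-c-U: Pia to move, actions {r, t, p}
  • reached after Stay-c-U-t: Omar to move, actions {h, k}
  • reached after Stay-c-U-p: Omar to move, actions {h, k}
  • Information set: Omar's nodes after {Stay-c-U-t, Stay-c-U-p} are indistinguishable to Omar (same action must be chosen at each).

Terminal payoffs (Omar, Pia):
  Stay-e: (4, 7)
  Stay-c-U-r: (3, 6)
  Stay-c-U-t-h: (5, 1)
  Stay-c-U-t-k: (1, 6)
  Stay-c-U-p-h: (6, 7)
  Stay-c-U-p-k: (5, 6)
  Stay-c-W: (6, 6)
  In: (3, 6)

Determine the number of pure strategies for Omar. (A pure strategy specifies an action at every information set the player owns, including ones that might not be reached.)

8

Omar owns the node after Stay with actions {e, c} — two choices.
Omar owns the node after Stay-c with actions {U, W} — two choices.
Omar owns the information set {Stay-c-U-t, Stay-c-U-p} with actions {h, k} — two choices.
A pure strategy fixes one action at each information set independently, so the count is the product 2 × 2 × 2 = 8.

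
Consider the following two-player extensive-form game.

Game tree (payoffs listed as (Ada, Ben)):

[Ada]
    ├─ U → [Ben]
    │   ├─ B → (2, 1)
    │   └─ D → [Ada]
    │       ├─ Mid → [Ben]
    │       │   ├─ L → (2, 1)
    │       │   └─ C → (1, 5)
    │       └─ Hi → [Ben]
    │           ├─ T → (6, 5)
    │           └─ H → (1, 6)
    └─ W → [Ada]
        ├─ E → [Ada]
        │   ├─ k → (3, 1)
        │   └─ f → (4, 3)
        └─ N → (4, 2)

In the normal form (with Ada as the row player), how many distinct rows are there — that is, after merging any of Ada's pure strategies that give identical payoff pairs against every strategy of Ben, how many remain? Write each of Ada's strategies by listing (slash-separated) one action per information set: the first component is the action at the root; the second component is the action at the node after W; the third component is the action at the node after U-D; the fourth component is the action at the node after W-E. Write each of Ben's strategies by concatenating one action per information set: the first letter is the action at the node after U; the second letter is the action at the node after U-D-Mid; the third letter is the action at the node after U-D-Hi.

5

Ada has 16 pure strategies: U/E/Mid/k, U/E/Mid/f, U/E/Hi/k, U/E/Hi/f, U/N/Mid/k, U/N/Mid/f, U/N/Hi/k, U/N/Hi/f, W/E/Mid/k, W/E/Mid/f, W/E/Hi/k, W/E/Hi/f, W/N/Mid/k, W/N/Mid/f, W/N/Hi/k, W/N/Hi/f. Columns: BLT, BLH, BCT, BCH, DLT, DLH, DCT, DCH.
{U/E/Mid/k, U/E/Mid/f, U/N/Mid/k, U/N/Mid/f} → row (2,1) (2,1) (2,1) (2,1) (2,1) (2,1) (1,5) (1,5)
{U/E/Hi/k, U/E/Hi/f, U/N/Hi/k, U/N/Hi/f} → row (2,1) (2,1) (2,1) (2,1) (6,5) (1,6) (6,5) (1,6)
{W/E/Mid/k, W/E/Hi/k} → row (3,1) (3,1) (3,1) (3,1) (3,1) (3,1) (3,1) (3,1)
{W/E/Mid/f, W/E/Hi/f} → row (4,3) (4,3) (4,3) (4,3) (4,3) (4,3) (4,3) (4,3)
{W/N/Mid/k, W/N/Mid/f, W/N/Hi/k, W/N/Hi/f} → row (4,2) (4,2) (4,2) (4,2) (4,2) (4,2) (4,2) (4,2)
That's 5 distinct rows out of 16 strategies.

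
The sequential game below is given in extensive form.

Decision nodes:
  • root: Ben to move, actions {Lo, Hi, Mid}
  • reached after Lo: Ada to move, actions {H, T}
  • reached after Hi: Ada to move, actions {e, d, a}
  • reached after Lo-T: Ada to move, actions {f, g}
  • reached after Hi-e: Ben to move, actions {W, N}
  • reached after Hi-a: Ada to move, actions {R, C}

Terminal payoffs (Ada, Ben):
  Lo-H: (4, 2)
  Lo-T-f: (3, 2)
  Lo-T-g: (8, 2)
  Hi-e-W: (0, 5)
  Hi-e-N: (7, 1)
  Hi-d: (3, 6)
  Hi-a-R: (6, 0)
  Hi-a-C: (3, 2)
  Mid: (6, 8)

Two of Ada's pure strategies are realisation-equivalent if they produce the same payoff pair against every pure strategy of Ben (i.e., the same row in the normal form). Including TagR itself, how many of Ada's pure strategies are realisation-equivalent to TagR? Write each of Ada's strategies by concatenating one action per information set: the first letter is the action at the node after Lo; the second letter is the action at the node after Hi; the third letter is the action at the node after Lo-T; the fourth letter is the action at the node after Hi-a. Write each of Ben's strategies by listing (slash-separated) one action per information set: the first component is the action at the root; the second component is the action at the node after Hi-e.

1

Row for TagR (columns Lo/W, Lo/N, Hi/W, Hi/N, Mid/W, Mid/N): (8,2) (8,2) (6,0) (6,0) (6,8) (6,8).
Every one of Ada's information sets is on the play path for some reply by Ben when Ada follows TagR.
Changing the action at any of them therefore changes at least one column, so only TagR itself gives this row.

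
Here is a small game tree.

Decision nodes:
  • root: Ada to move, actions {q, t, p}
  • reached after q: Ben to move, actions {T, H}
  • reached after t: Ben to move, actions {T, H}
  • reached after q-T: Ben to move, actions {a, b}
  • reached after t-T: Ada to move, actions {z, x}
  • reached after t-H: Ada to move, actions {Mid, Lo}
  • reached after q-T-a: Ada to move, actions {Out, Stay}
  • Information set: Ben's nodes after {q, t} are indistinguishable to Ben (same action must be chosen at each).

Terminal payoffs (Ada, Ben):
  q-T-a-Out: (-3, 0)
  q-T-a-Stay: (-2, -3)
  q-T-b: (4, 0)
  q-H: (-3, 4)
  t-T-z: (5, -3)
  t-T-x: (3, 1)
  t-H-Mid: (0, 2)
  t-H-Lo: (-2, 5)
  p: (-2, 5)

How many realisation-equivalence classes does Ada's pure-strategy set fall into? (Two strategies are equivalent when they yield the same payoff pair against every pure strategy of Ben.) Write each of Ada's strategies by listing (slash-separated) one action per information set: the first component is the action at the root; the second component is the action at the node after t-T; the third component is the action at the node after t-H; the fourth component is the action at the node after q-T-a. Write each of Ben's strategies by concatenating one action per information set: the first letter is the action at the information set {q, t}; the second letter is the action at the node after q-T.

Ada has 24 pure strategies: q/z/Mid/Out, q/z/Mid/Stay, q/z/Lo/Out, q/z/Lo/Stay, q/x/Mid/Out, q/x/Mid/Stay, q/x/Lo/Out, q/x/Lo/Stay, t/z/Mid/Out, t/z/Mid/Stay, t/z/Lo/Out, t/z/Lo/Stay, t/x/Mid/Out, t/x/Mid/Stay, t/x/Lo/Out, t/x/Lo/Stay, p/z/Mid/Out, p/z/Mid/Stay, p/z/Lo/Out, p/z/Lo/Stay, p/x/Mid/Out, p/x/Mid/Stay, p/x/Lo/Out, p/x/Lo/Stay. Columns: Ta, Tb, Ha, Hb.
{q/z/Mid/Out, q/z/Lo/Out, q/x/Mid/Out, q/x/Lo/Out} → row (-3,0) (4,0) (-3,4) (-3,4)
{q/z/Mid/Stay, q/z/Lo/Stay, q/x/Mid/Stay, q/x/Lo/Stay} → row (-2,-3) (4,0) (-3,4) (-3,4)
{t/z/Mid/Out, t/z/Mid/Stay} → row (5,-3) (5,-3) (0,2) (0,2)
{t/z/Lo/Out, t/z/Lo/Stay} → row (5,-3) (5,-3) (-2,5) (-2,5)
{t/x/Mid/Out, t/x/Mid/Stay} → row (3,1) (3,1) (0,2) (0,2)
{t/x/Lo/Out, t/x/Lo/Stay} → row (3,1) (3,1) (-2,5) (-2,5)
{p/z/Mid/Out, p/z/Mid/Stay, p/z/Lo/Out, p/z/Lo/Stay, p/x/Mid/Out, p/x/Mid/Stay, p/x/Lo/Out, p/x/Lo/Stay} → row (-2,5) (-2,5) (-2,5) (-2,5)
That's 7 distinct rows out of 24 strategies.

7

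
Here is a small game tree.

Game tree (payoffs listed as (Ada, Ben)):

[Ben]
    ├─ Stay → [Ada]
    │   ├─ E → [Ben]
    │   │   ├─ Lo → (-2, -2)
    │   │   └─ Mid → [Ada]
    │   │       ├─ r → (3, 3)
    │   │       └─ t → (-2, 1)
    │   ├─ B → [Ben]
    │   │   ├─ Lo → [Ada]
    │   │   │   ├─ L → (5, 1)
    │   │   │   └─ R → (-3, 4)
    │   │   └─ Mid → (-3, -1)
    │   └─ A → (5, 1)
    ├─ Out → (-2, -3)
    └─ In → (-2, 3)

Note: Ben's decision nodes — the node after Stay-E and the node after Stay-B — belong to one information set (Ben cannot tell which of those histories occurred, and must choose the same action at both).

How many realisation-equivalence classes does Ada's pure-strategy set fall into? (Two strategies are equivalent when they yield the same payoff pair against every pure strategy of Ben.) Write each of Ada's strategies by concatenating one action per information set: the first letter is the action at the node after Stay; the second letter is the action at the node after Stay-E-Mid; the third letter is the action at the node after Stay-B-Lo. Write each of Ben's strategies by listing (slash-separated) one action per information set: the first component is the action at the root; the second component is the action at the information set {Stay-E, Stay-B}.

Ada has 12 pure strategies: ErL, ErR, EtL, EtR, BrL, BrR, BtL, BtR, ArL, ArR, AtL, AtR. Columns: Stay/Lo, Stay/Mid, Out/Lo, Out/Mid, In/Lo, In/Mid.
{ErL, ErR} → row (-2,-2) (3,3) (-2,-3) (-2,-3) (-2,3) (-2,3)
{EtL, EtR} → row (-2,-2) (-2,1) (-2,-3) (-2,-3) (-2,3) (-2,3)
{BrL, BtL} → row (5,1) (-3,-1) (-2,-3) (-2,-3) (-2,3) (-2,3)
{BrR, BtR} → row (-3,4) (-3,-1) (-2,-3) (-2,-3) (-2,3) (-2,3)
{ArL, ArR, AtL, AtR} → row (5,1) (5,1) (-2,-3) (-2,-3) (-2,3) (-2,3)
That's 5 distinct rows out of 12 strategies.

5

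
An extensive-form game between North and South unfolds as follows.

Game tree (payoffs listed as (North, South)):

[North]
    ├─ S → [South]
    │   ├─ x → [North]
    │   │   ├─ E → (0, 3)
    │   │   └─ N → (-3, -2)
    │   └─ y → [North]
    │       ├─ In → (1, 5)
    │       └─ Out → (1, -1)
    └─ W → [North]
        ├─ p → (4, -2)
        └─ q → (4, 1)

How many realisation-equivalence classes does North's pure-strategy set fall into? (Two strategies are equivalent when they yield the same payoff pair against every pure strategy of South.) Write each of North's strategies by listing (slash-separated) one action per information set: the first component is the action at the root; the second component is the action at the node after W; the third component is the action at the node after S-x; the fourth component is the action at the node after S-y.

6

North has 16 pure strategies: S/p/E/In, S/p/E/Out, S/p/N/In, S/p/N/Out, S/q/E/In, S/q/E/Out, S/q/N/In, S/q/N/Out, W/p/E/In, W/p/E/Out, W/p/N/In, W/p/N/Out, W/q/E/In, W/q/E/Out, W/q/N/In, W/q/N/Out. Columns: x, y.
{S/p/E/In, S/q/E/In} → row (0,3) (1,5)
{S/p/E/Out, S/q/E/Out} → row (0,3) (1,-1)
{S/p/N/In, S/q/N/In} → row (-3,-2) (1,5)
{S/p/N/Out, S/q/N/Out} → row (-3,-2) (1,-1)
{W/p/E/In, W/p/E/Out, W/p/N/In, W/p/N/Out} → row (4,-2) (4,-2)
{W/q/E/In, W/q/E/Out, W/q/N/In, W/q/N/Out} → row (4,1) (4,1)
That's 6 distinct rows out of 16 strategies.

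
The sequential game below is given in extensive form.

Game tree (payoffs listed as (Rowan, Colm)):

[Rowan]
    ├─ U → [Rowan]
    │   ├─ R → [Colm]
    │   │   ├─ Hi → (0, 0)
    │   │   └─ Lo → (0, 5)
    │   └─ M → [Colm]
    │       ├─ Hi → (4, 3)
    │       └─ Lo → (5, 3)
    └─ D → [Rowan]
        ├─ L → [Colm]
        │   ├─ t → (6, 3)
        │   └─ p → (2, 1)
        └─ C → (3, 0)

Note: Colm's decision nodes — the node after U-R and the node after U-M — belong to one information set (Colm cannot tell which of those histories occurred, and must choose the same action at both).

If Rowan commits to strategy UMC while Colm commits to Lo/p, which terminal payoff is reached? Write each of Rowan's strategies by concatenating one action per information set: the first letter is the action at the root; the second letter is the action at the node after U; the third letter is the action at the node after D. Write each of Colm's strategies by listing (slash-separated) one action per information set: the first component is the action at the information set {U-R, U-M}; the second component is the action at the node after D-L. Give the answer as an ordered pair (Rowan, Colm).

(5, 3)

Trace the play path from the root:
  Rowan plays U
  Rowan plays M at [U]
  Colm plays Lo at [U-M]
→ terminal payoff (5, 3).
(Rowan's choice at the node after D is never reached on this path, so it doesn't affect the outcome.)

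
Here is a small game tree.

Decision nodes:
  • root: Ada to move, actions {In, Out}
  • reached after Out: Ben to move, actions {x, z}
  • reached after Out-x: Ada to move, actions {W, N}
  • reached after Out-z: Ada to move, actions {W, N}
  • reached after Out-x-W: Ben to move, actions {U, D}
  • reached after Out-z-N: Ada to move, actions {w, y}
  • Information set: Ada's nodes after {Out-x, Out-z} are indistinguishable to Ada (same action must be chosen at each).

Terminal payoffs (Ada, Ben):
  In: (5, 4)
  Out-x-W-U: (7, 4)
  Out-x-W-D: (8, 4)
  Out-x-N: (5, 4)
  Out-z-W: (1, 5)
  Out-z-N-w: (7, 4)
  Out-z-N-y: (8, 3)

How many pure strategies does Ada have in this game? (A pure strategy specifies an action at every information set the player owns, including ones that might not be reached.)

Ada owns the root with actions {In, Out} — two choices.
Ada owns the information set {Out-x, Out-z} with actions {W, N} — two choices.
Ada owns the node after Out-z-N with actions {w, y} — two choices.
A pure strategy fixes one action at each information set independently, so the count is the product 2 × 2 × 2 = 8.
(For reference, Ben has 4 pure strategies, giving a 8×4 normal-form matrix.)

8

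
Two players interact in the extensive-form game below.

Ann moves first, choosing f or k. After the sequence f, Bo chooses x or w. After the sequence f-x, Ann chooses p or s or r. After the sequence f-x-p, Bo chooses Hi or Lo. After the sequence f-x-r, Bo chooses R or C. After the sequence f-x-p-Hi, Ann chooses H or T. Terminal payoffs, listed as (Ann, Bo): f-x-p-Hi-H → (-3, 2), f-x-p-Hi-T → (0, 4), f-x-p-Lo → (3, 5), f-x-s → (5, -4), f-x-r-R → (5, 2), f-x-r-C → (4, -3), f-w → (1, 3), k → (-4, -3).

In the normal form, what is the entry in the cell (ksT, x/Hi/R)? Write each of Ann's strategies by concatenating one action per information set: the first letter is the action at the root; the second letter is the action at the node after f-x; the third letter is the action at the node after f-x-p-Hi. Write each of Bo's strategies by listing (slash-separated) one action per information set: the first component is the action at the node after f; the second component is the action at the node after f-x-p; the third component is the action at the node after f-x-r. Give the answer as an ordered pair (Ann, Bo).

Trace the play path from the root:
  Ann plays k
→ terminal payoff (-4, -3).
(Ann's choice at the node after f-x is never reached on this path, so it doesn't affect the outcome.)

(-4, -3)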